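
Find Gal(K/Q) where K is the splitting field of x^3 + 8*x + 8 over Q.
Gal(K/Q) = S_3 (symmetric group of order 6)

Compute the discriminant of x^3 + (0)*x^2 + (8)*x + (8): Δ = -3776. Since Δ is not a rational square, the Galois group is not contained in A_3; it must be the full S_3 (irreducibility of the cubic rules out anything smaller).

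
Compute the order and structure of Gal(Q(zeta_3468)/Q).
|Gal(Q(zeta_3468)/Q)| = phi(3468) = 1088; group ≅ (Z/3468Z)^* ≅ Z/2Z × Z/2Z × Z/272Z

The n-th cyclotomic polynomial Φ_3468(x) is the minimal polynomial of zeta_3468 over Q and has degree phi(3468) = 1088. So Q(zeta_3468) is a degree-1088 Galois extension with Galois group (Z/3468Z)^*. By CRT, (Z/3468Z)^* ≅ (Z/4Z)^* × (Z/3Z)^* × (Z/289Z)^*. Each prime-power unit group is (Z/4Z)^* ≅ Z/2Z; (Z/3Z)^* ≅ Z/2Z; (Z/289Z)^* ≅ Z/272Z. Hence Gal(Q(zeta_3468)/Q) ≅ Z/2Z × Z/2Z × Z/272Z.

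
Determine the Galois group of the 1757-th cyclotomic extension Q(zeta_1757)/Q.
|Gal(Q(zeta_1757)/Q)| = phi(1757) = 1500; group ≅ (Z/1757Z)^* ≅ Z/6Z × Z/250Z

The n-th cyclotomic polynomial Φ_1757(x) is the minimal polynomial of zeta_1757 over Q and has degree phi(1757) = 1500. So Q(zeta_1757) is a degree-1500 Galois extension with Galois group (Z/1757Z)^*. By CRT, (Z/1757Z)^* ≅ (Z/7Z)^* × (Z/251Z)^*. Each prime-power unit group is (Z/7Z)^* ≅ Z/6Z; (Z/251Z)^* ≅ Z/250Z. Hence Gal(Q(zeta_1757)/Q) ≅ Z/6Z × Z/250Z.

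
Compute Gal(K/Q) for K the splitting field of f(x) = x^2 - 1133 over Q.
Gal(K/Q) = Z/2Z (cyclic of order 2)

x^2 - 1133 is irreducible over Q since 1133 is not a rational square. The splitting field Q(sqrt(1133)) has degree 2 over Q, and its unique nontrivial automorphism is sqrt(1133) ↦ -sqrt(1133). Hence Gal(Q(sqrt(1133))/Q) = Z/2Z.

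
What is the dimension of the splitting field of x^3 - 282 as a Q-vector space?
[K:Q] = 6

x^3 - 282 has one real root r = 282^(1/3) and two complex roots r*zeta_3, r*zeta_3^2 where zeta_3 = e^(2*pi*i/3). The splitting field is Q(r, zeta_3). [Q(r):Q] = 3 and [Q(zeta_3):Q] = 2 with gcd = 1, so [Q(r, zeta_3):Q] = 3 * 2 = 6.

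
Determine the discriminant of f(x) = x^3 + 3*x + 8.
Δ = -1836

For a depressed cubic x^3 + p x + q the discriminant is Δ = -4 p^3 - 27 q^2 = -4*(3)^3 - 27*(8)^2 = -108 - 1728 = -1836.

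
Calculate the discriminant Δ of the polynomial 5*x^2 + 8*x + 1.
Δ = 44

For a quadratic a x^2 + b x + c the discriminant is Δ = b^2 - 4ac = (8)^2 - 4*(5)*(1) = 64 - (20) = 44.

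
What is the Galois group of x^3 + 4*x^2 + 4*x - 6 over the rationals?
Gal(K/Q) = S_3 (symmetric group of order 6)

Compute the discriminant of x^3 + (4)*x^2 + (4)*x + (-6): Δ = -1164. Since Δ is not a rational square, the Galois group is not contained in A_3; it must be the full S_3 (irreducibility of the cubic rules out anything smaller).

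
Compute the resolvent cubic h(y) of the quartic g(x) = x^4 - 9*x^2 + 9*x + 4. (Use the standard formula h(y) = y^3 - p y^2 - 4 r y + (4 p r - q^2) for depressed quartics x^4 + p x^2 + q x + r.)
h(y) = y^3 + 9*y^2 - 16*y - 225

Identify coefficients: p = -9, q = 9, r = 4.
Plug into h(y) = y^3 - p y^2 - 4 r y + (4 p r - q^2):
  h(y) = y^3 - (-9) y^2 - 4*(4) y + (4*(-9)*(4) - (9)^2)
       = y^3 + (9) y^2 + (-16) y + (-225).
Simplifying: h(y) = y^3 + 9*y^2 - 16*y - 225.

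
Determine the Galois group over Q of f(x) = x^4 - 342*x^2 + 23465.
Gal(K/Q) = V_4 (Klein four-group, Z/2Z × Z/2Z)

f factors as (x^2 - 95)(x^2 - 247), so the splitting field is K = Q(sqrt(95), sqrt(247)). The elements 95, 247, 23465 are all non-squares in Q, so sqrt(95) and sqrt(247) generate independent quadratic extensions. Thus [K:Q] = 4 and Gal(K/Q) is generated by the two order-2 automorphisms sqrt(95) ↦ -sqrt(95) and sqrt(247) ↦ -sqrt(247), giving V_4.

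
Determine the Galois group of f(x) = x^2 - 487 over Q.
Gal(K/Q) = Z/2Z (cyclic of order 2)

x^2 - 487 is irreducible over Q since 487 is not a rational square. The splitting field Q(sqrt(487)) has degree 2 over Q, and its unique nontrivial automorphism is sqrt(487) ↦ -sqrt(487). Hence Gal(Q(sqrt(487))/Q) = Z/2Z.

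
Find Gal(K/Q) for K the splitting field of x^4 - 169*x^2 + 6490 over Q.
Gal(K/Q) = V_4 (Klein four-group, Z/2Z × Z/2Z)

f factors as (x^2 - 59)(x^2 - 110), so the splitting field is K = Q(sqrt(59), sqrt(110)). The elements 59, 110, 6490 are all non-squares in Q, so sqrt(59) and sqrt(110) generate independent quadratic extensions. Thus [K:Q] = 4 and Gal(K/Q) is generated by the two order-2 automorphisms sqrt(59) ↦ -sqrt(59) and sqrt(110) ↦ -sqrt(110), giving V_4.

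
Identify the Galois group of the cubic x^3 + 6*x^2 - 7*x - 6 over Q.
Gal(K/Q) = S_3 (symmetric group of order 6)

Compute the discriminant of x^3 + (6)*x^2 + (-7)*x + (-6): Δ = 11884. Since Δ is not a rational square, the Galois group is not contained in A_3; it must be the full S_3 (irreducibility of the cubic rules out anything smaller).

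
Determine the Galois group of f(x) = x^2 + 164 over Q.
Gal(K/Q) = Z/2Z (cyclic of order 2)

x^2 + 164 is irreducible over Q since -164 is not a rational square. The splitting field Q(sqrt(-164)) has degree 2 over Q, and its unique nontrivial automorphism is sqrt(-164) ↦ -sqrt(-164). Hence Gal(Q(sqrt(-164))/Q) = Z/2Z.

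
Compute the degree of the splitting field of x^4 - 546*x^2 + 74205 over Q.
[K:Q] = 4

f factors as (x^2 - 255)(x^2 - 291); the splitting field is K = Q(sqrt(255), sqrt(291)). Since 255, 291, and 74205 are all non-squares in Q, the three subfields Q(sqrt(255)), Q(sqrt(291)), Q(sqrt(74205)) are distinct degree-2 extensions, so [K:Q] = 4 (Klein four Galois group).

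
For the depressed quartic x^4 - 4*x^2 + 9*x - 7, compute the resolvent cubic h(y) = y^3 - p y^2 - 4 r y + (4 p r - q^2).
h(y) = y^3 + 4*y^2 + 28*y + 31

Identify coefficients: p = -4, q = 9, r = -7.
Plug into h(y) = y^3 - p y^2 - 4 r y + (4 p r - q^2):
  h(y) = y^3 - (-4) y^2 - 4*(-7) y + (4*(-4)*(-7) - (9)^2)
       = y^3 + (4) y^2 + (28) y + (31).
Simplifying: h(y) = y^3 + 4*y^2 + 28*y + 31.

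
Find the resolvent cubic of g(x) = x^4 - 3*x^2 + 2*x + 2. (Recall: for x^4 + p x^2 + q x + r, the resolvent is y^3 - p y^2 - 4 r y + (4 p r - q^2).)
h(y) = y^3 + 3*y^2 - 8*y - 28

Identify coefficients: p = -3, q = 2, r = 2.
Plug into h(y) = y^3 - p y^2 - 4 r y + (4 p r - q^2):
  h(y) = y^3 - (-3) y^2 - 4*(2) y + (4*(-3)*(2) - (2)^2)
       = y^3 + (3) y^2 + (-8) y + (-28).
Simplifying: h(y) = y^3 + 3*y^2 - 8*y - 28.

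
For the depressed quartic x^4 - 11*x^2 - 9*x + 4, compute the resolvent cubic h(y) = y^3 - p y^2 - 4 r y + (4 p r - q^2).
h(y) = y^3 + 11*y^2 - 16*y - 257

Identify coefficients: p = -11, q = -9, r = 4.
Plug into h(y) = y^3 - p y^2 - 4 r y + (4 p r - q^2):
  h(y) = y^3 - (-11) y^2 - 4*(4) y + (4*(-11)*(4) - (-9)^2)
       = y^3 + (11) y^2 + (-16) y + (-257).
Simplifying: h(y) = y^3 + 11*y^2 - 16*y - 257.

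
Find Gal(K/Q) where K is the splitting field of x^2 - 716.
Gal(K/Q) = Z/2Z (cyclic of order 2)

x^2 - 716 is irreducible over Q since 716 is not a rational square. The splitting field Q(sqrt(716)) has degree 2 over Q, and its unique nontrivial automorphism is sqrt(716) ↦ -sqrt(716). Hence Gal(Q(sqrt(716))/Q) = Z/2Z.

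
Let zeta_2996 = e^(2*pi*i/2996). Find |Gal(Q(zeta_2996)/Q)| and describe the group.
|Gal(Q(zeta_2996)/Q)| = phi(2996) = 1272; group ≅ (Z/2996Z)^* ≅ Z/2Z × Z/6Z × Z/106Z

The n-th cyclotomic polynomial Φ_2996(x) is the minimal polynomial of zeta_2996 over Q and has degree phi(2996) = 1272. So Q(zeta_2996) is a degree-1272 Galois extension with Galois group (Z/2996Z)^*. By CRT, (Z/2996Z)^* ≅ (Z/4Z)^* × (Z/7Z)^* × (Z/107Z)^*. Each prime-power unit group is (Z/4Z)^* ≅ Z/2Z; (Z/7Z)^* ≅ Z/6Z; (Z/107Z)^* ≅ Z/106Z. Hence Gal(Q(zeta_2996)/Q) ≅ Z/2Z × Z/6Z × Z/106Z.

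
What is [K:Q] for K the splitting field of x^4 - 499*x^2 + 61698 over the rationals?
[K:Q] = 4

f factors as (x^2 - 273)(x^2 - 226); the splitting field is K = Q(sqrt(273), sqrt(226)). Since 273, 226, and 61698 are all non-squares in Q, the three subfields Q(sqrt(273)), Q(sqrt(226)), Q(sqrt(61698)) are distinct degree-2 extensions, so [K:Q] = 4 (Klein four Galois group).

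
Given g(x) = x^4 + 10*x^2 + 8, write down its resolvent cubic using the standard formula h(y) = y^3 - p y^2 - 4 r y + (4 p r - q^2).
h(y) = y^3 - 10*y^2 - 32*y + 320

Identify coefficients: p = 10, q = 0, r = 8.
Plug into h(y) = y^3 - p y^2 - 4 r y + (4 p r - q^2):
  h(y) = y^3 - (10) y^2 - 4*(8) y + (4*(10)*(8) - (0)^2)
       = y^3 + (-10) y^2 + (-32) y + (320).
Simplifying: h(y) = y^3 - 10*y^2 - 32*y + 320.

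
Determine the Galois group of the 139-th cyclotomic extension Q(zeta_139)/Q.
|Gal(Q(zeta_139)/Q)| = phi(139) = 138; group ≅ (Z/139Z)^* ≅ Z/138Z

The n-th cyclotomic polynomial Φ_139(x) is the minimal polynomial of zeta_139 over Q and has degree phi(139) = 138. So Q(zeta_139) is a degree-138 Galois extension with Galois group (Z/139Z)^*. (Z/139Z)^* is cyclic since 139 is an odd prime power (or 4). Hence Gal(Q(zeta_139)/Q) ≅ Z/138Z.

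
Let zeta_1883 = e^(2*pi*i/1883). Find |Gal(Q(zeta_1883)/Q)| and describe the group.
|Gal(Q(zeta_1883)/Q)| = phi(1883) = 1608; group ≅ (Z/1883Z)^* ≅ Z/6Z × Z/268Z

The n-th cyclotomic polynomial Φ_1883(x) is the minimal polynomial of zeta_1883 over Q and has degree phi(1883) = 1608. So Q(zeta_1883) is a degree-1608 Galois extension with Galois group (Z/1883Z)^*. By CRT, (Z/1883Z)^* ≅ (Z/7Z)^* × (Z/269Z)^*. Each prime-power unit group is (Z/7Z)^* ≅ Z/6Z; (Z/269Z)^* ≅ Z/268Z. Hence Gal(Q(zeta_1883)/Q) ≅ Z/6Z × Z/268Z.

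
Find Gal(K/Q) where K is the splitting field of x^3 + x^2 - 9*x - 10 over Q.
Gal(K/Q) = S_3 (symmetric group of order 6)

Compute the discriminant of x^3 + (1)*x^2 + (-9)*x + (-10): Δ = 1957. Since Δ is not a rational square, the Galois group is not contained in A_3; it must be the full S_3 (irreducibility of the cubic rules out anything smaller).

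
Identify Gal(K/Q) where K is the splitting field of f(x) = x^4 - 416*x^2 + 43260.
Gal(K/Q) = V_4 (Klein four-group, Z/2Z × Z/2Z)

f factors as (x^2 - 206)(x^2 - 210), so the splitting field is K = Q(sqrt(206), sqrt(210)). The elements 206, 210, 43260 are all non-squares in Q, so sqrt(206) and sqrt(210) generate independent quadratic extensions. Thus [K:Q] = 4 and Gal(K/Q) is generated by the two order-2 automorphisms sqrt(206) ↦ -sqrt(206) and sqrt(210) ↦ -sqrt(210), giving V_4.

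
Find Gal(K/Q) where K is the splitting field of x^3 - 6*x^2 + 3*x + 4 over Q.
Gal(K/Q) = S_3 (symmetric group of order 6)

Compute the discriminant of x^3 + (-6)*x^2 + (3)*x + (4): Δ = 1944. Since Δ is not a rational square, the Galois group is not contained in A_3; it must be the full S_3 (irreducibility of the cubic rules out anything smaller).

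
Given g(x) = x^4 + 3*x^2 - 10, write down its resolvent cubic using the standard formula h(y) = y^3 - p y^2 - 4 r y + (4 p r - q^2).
h(y) = y^3 - 3*y^2 + 40*y - 120

Identify coefficients: p = 3, q = 0, r = -10.
Plug into h(y) = y^3 - p y^2 - 4 r y + (4 p r - q^2):
  h(y) = y^3 - (3) y^2 - 4*(-10) y + (4*(3)*(-10) - (0)^2)
       = y^3 + (-3) y^2 + (40) y + (-120).
Simplifying: h(y) = y^3 - 3*y^2 + 40*y - 120.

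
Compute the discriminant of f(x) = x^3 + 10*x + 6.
Δ = -4972

For a depressed cubic x^3 + p x + q the discriminant is Δ = -4 p^3 - 27 q^2 = -4*(10)^3 - 27*(6)^2 = -4000 - 972 = -4972.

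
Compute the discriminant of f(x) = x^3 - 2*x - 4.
Δ = -400

For a depressed cubic x^3 + p x + q the discriminant is Δ = -4 p^3 - 27 q^2 = -4*(-2)^3 - 27*(-4)^2 = 32 - 432 = -400.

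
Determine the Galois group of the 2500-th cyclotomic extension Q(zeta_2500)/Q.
|Gal(Q(zeta_2500)/Q)| = phi(2500) = 1000; group ≅ (Z/2500Z)^* ≅ Z/2Z × Z/500Z

The n-th cyclotomic polynomial Φ_2500(x) is the minimal polynomial of zeta_2500 over Q and has degree phi(2500) = 1000. So Q(zeta_2500) is a degree-1000 Galois extension with Galois group (Z/2500Z)^*. By CRT, (Z/2500Z)^* ≅ (Z/4Z)^* × (Z/625Z)^*. Each prime-power unit group is (Z/4Z)^* ≅ Z/2Z; (Z/625Z)^* ≅ Z/500Z. Hence Gal(Q(zeta_2500)/Q) ≅ Z/2Z × Z/500Z.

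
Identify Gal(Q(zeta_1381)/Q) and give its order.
|Gal(Q(zeta_1381)/Q)| = phi(1381) = 1380; group ≅ (Z/1381Z)^* ≅ Z/1380Z

The n-th cyclotomic polynomial Φ_1381(x) is the minimal polynomial of zeta_1381 over Q and has degree phi(1381) = 1380. So Q(zeta_1381) is a degree-1380 Galois extension with Galois group (Z/1381Z)^*. (Z/1381Z)^* is cyclic since 1381 is an odd prime power (or 4). Hence Gal(Q(zeta_1381)/Q) ≅ Z/1380Z.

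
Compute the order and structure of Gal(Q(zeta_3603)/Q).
|Gal(Q(zeta_3603)/Q)| = phi(3603) = 2400; group ≅ (Z/3603Z)^* ≅ Z/2Z × Z/1200Z

The n-th cyclotomic polynomial Φ_3603(x) is the minimal polynomial of zeta_3603 over Q and has degree phi(3603) = 2400. So Q(zeta_3603) is a degree-2400 Galois extension with Galois group (Z/3603Z)^*. By CRT, (Z/3603Z)^* ≅ (Z/3Z)^* × (Z/1201Z)^*. Each prime-power unit group is (Z/3Z)^* ≅ Z/2Z; (Z/1201Z)^* ≅ Z/1200Z. Hence Gal(Q(zeta_3603)/Q) ≅ Z/2Z × Z/1200Z.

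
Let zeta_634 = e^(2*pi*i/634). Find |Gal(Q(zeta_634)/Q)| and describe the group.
|Gal(Q(zeta_634)/Q)| = phi(634) = 316; group ≅ (Z/634Z)^* ≅ Z/316Z

The n-th cyclotomic polynomial Φ_634(x) is the minimal polynomial of zeta_634 over Q and has degree phi(634) = 316. So Q(zeta_634) is a degree-316 Galois extension with Galois group (Z/634Z)^*. By CRT, (Z/634Z)^* ≅ (Z/2Z)^* × (Z/317Z)^*. Each prime-power unit group is (Z/2Z)^* ≅ trivial group (order 1); (Z/317Z)^* ≅ Z/316Z. Hence Gal(Q(zeta_634)/Q) ≅ Z/316Z.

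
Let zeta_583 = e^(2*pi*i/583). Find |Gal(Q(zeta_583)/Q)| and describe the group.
|Gal(Q(zeta_583)/Q)| = phi(583) = 520; group ≅ (Z/583Z)^* ≅ Z/10Z × Z/52Z

The n-th cyclotomic polynomial Φ_583(x) is the minimal polynomial of zeta_583 over Q and has degree phi(583) = 520. So Q(zeta_583) is a degree-520 Galois extension with Galois group (Z/583Z)^*. By CRT, (Z/583Z)^* ≅ (Z/11Z)^* × (Z/53Z)^*. Each prime-power unit group is (Z/11Z)^* ≅ Z/10Z; (Z/53Z)^* ≅ Z/52Z. Hence Gal(Q(zeta_583)/Q) ≅ Z/10Z × Z/52Z.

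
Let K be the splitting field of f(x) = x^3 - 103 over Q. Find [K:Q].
[K:Q] = 6

x^3 - 103 has one real root r = 103^(1/3) and two complex roots r*zeta_3, r*zeta_3^2 where zeta_3 = e^(2*pi*i/3). The splitting field is Q(r, zeta_3). [Q(r):Q] = 3 and [Q(zeta_3):Q] = 2 with gcd = 1, so [Q(r, zeta_3):Q] = 3 * 2 = 6.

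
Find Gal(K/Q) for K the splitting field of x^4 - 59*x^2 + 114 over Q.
Gal(K/Q) = V_4 (Klein four-group, Z/2Z × Z/2Z)

f factors as (x^2 - 2)(x^2 - 57), so the splitting field is K = Q(sqrt(2), sqrt(57)). The elements 2, 57, 114 are all non-squares in Q, so sqrt(2) and sqrt(57) generate independent quadratic extensions. Thus [K:Q] = 4 and Gal(K/Q) is generated by the two order-2 automorphisms sqrt(2) ↦ -sqrt(2) and sqrt(57) ↦ -sqrt(57), giving V_4.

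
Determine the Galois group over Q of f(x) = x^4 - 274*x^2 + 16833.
Gal(K/Q) = V_4 (Klein four-group, Z/2Z × Z/2Z)

f factors as (x^2 - 181)(x^2 - 93), so the splitting field is K = Q(sqrt(181), sqrt(93)). The elements 181, 93, 16833 are all non-squares in Q, so sqrt(181) and sqrt(93) generate independent quadratic extensions. Thus [K:Q] = 4 and Gal(K/Q) is generated by the two order-2 automorphisms sqrt(181) ↦ -sqrt(181) and sqrt(93) ↦ -sqrt(93), giving V_4.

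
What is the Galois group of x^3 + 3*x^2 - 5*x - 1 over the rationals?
Gal(K/Q) = S_3 (symmetric group of order 6)

Compute the discriminant of x^3 + (3)*x^2 + (-5)*x + (-1): Δ = 1076. Since Δ is not a rational square, the Galois group is not contained in A_3; it must be the full S_3 (irreducibility of the cubic rules out anything smaller).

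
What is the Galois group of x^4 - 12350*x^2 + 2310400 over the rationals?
Gal(K/Q) = Z/2Z (cyclic of order 2)

f factors as (x^2 - 190)(x^2 - 12160), so the splitting field is K = Q(sqrt(190), sqrt(12160)). The squarefree part of 190 is 190 and the squarefree part of 12160 is also 190, so sqrt(190) and sqrt(12160) are both rational multiples of sqrt(190). Hence Q(sqrt(190)) = Q(sqrt(12160)) = Q(sqrt(190)), and the splitting field collapses to a single degree-2 extension with Galois group Z/2Z.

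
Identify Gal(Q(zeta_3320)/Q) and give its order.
|Gal(Q(zeta_3320)/Q)| = phi(3320) = 1312; group ≅ (Z/3320Z)^* ≅ Z/2Z × Z/2Z × Z/4Z × Z/82Z

The n-th cyclotomic polynomial Φ_3320(x) is the minimal polynomial of zeta_3320 over Q and has degree phi(3320) = 1312. So Q(zeta_3320) is a degree-1312 Galois extension with Galois group (Z/3320Z)^*. By CRT, (Z/3320Z)^* ≅ (Z/8Z)^* × (Z/5Z)^* × (Z/83Z)^*. Each prime-power unit group is (Z/8Z)^* ≅ Z/2Z × Z/2Z; (Z/5Z)^* ≅ Z/4Z; (Z/83Z)^* ≅ Z/82Z. Hence Gal(Q(zeta_3320)/Q) ≅ Z/2Z × Z/2Z × Z/4Z × Z/82Z.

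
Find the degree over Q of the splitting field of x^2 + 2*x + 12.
[K:Q] = 2

The discriminant of x^2 + (2)*x + (12) is b^2 - 4c = 4 - (48) = -44. Since -44 is not a perfect square in Q, the polynomial is irreducible over Q. Its two roots generate a degree-2 extension, so [K:Q] = 2.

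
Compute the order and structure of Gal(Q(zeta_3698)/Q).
|Gal(Q(zeta_3698)/Q)| = phi(3698) = 1806; group ≅ (Z/3698Z)^* ≅ Z/1806Z

The n-th cyclotomic polynomial Φ_3698(x) is the minimal polynomial of zeta_3698 over Q and has degree phi(3698) = 1806. So Q(zeta_3698) is a degree-1806 Galois extension with Galois group (Z/3698Z)^*. By CRT, (Z/3698Z)^* ≅ (Z/2Z)^* × (Z/1849Z)^*. Each prime-power unit group is (Z/2Z)^* ≅ trivial group (order 1); (Z/1849Z)^* ≅ Z/1806Z. Hence Gal(Q(zeta_3698)/Q) ≅ Z/1806Z.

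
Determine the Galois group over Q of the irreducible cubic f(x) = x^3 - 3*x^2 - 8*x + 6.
Gal(K/Q) = S_3 (symmetric group of order 6)

Compute the discriminant of x^3 + (-3)*x^2 + (-8)*x + (6): Δ = 4892. Since Δ is not a rational square, the Galois group is not contained in A_3; it must be the full S_3 (irreducibility of the cubic rules out anything smaller).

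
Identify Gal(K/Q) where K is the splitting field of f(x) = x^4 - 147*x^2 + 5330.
Gal(K/Q) = V_4 (Klein four-group, Z/2Z × Z/2Z)

f factors as (x^2 - 82)(x^2 - 65), so the splitting field is K = Q(sqrt(82), sqrt(65)). The elements 82, 65, 5330 are all non-squares in Q, so sqrt(82) and sqrt(65) generate independent quadratic extensions. Thus [K:Q] = 4 and Gal(K/Q) is generated by the two order-2 automorphisms sqrt(82) ↦ -sqrt(82) and sqrt(65) ↦ -sqrt(65), giving V_4.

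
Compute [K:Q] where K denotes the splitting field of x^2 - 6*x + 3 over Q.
[K:Q] = 2

The discriminant of x^2 + (-6)*x + (3) is b^2 - 4c = 36 - (12) = 24. Since 24 is not a perfect square in Q, the polynomial is irreducible over Q. Its two roots generate a degree-2 extension, so [K:Q] = 2.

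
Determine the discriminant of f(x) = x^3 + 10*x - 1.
Δ = -4027

For a depressed cubic x^3 + p x + q the discriminant is Δ = -4 p^3 - 27 q^2 = -4*(10)^3 - 27*(-1)^2 = -4000 - 27 = -4027.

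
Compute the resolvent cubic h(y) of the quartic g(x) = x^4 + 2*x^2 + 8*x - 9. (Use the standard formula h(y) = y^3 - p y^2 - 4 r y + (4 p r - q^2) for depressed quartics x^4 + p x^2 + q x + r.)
h(y) = y^3 - 2*y^2 + 36*y - 136

Identify coefficients: p = 2, q = 8, r = -9.
Plug into h(y) = y^3 - p y^2 - 4 r y + (4 p r - q^2):
  h(y) = y^3 - (2) y^2 - 4*(-9) y + (4*(2)*(-9) - (8)^2)
       = y^3 + (-2) y^2 + (36) y + (-136).
Simplifying: h(y) = y^3 - 2*y^2 + 36*y - 136.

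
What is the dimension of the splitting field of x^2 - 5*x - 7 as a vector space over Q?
[K:Q] = 2

The discriminant of x^2 + (-5)*x + (-7) is b^2 - 4c = 25 - (-28) = 53. Since 53 is not a perfect square in Q, the polynomial is irreducible over Q. Its two roots generate a degree-2 extension, so [K:Q] = 2.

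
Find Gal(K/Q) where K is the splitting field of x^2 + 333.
Gal(K/Q) = Z/2Z (cyclic of order 2)

x^2 + 333 is irreducible over Q since -333 is not a rational square. The splitting field Q(sqrt(-333)) has degree 2 over Q, and its unique nontrivial automorphism is sqrt(-333) ↦ -sqrt(-333). Hence Gal(Q(sqrt(-333))/Q) = Z/2Z.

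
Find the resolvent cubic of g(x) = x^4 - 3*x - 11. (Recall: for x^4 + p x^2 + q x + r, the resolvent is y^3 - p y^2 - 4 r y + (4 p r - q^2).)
h(y) = y^3 + 44*y - 9

Identify coefficients: p = 0, q = -3, r = -11.
Plug into h(y) = y^3 - p y^2 - 4 r y + (4 p r - q^2):
  h(y) = y^3 - (0) y^2 - 4*(-11) y + (4*(0)*(-11) - (-3)^2)
       = y^3 + (0) y^2 + (44) y + (-9).
Simplifying: h(y) = y^3 + 44*y - 9.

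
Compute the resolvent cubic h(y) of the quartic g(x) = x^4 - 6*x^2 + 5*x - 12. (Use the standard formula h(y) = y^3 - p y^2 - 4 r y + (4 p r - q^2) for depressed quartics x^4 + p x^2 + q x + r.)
h(y) = y^3 + 6*y^2 + 48*y + 263

Identify coefficients: p = -6, q = 5, r = -12.
Plug into h(y) = y^3 - p y^2 - 4 r y + (4 p r - q^2):
  h(y) = y^3 - (-6) y^2 - 4*(-12) y + (4*(-6)*(-12) - (5)^2)
       = y^3 + (6) y^2 + (48) y + (263).
Simplifying: h(y) = y^3 + 6*y^2 + 48*y + 263.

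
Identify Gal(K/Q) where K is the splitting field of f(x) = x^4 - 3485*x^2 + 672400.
Gal(K/Q) = Z/2Z (cyclic of order 2)

f factors as (x^2 - 3280)(x^2 - 205), so the splitting field is K = Q(sqrt(3280), sqrt(205)). The squarefree part of 3280 is 205 and the squarefree part of 205 is also 205, so sqrt(3280) and sqrt(205) are both rational multiples of sqrt(205). Hence Q(sqrt(3280)) = Q(sqrt(205)) = Q(sqrt(205)), and the splitting field collapses to a single degree-2 extension with Galois group Z/2Z.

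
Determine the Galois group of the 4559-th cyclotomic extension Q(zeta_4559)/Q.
|Gal(Q(zeta_4559)/Q)| = phi(4559) = 4416; group ≅ (Z/4559Z)^* ≅ Z/46Z × Z/96Z

The n-th cyclotomic polynomial Φ_4559(x) is the minimal polynomial of zeta_4559 over Q and has degree phi(4559) = 4416. So Q(zeta_4559) is a degree-4416 Galois extension with Galois group (Z/4559Z)^*. By CRT, (Z/4559Z)^* ≅ (Z/47Z)^* × (Z/97Z)^*. Each prime-power unit group is (Z/47Z)^* ≅ Z/46Z; (Z/97Z)^* ≅ Z/96Z. Hence Gal(Q(zeta_4559)/Q) ≅ Z/46Z × Z/96Z.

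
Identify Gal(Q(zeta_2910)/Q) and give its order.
|Gal(Q(zeta_2910)/Q)| = phi(2910) = 768; group ≅ (Z/2910Z)^* ≅ Z/2Z × Z/4Z × Z/96Z

The n-th cyclotomic polynomial Φ_2910(x) is the minimal polynomial of zeta_2910 over Q and has degree phi(2910) = 768. So Q(zeta_2910) is a degree-768 Galois extension with Galois group (Z/2910Z)^*. By CRT, (Z/2910Z)^* ≅ (Z/2Z)^* × (Z/3Z)^* × (Z/5Z)^* × (Z/97Z)^*. Each prime-power unit group is (Z/2Z)^* ≅ trivial group (order 1); (Z/3Z)^* ≅ Z/2Z; (Z/5Z)^* ≅ Z/4Z; (Z/97Z)^* ≅ Z/96Z. Hence Gal(Q(zeta_2910)/Q) ≅ Z/2Z × Z/4Z × Z/96Z.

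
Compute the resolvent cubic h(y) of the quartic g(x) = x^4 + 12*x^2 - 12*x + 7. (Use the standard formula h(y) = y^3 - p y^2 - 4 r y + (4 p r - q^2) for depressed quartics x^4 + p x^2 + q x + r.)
h(y) = y^3 - 12*y^2 - 28*y + 192

Identify coefficients: p = 12, q = -12, r = 7.
Plug into h(y) = y^3 - p y^2 - 4 r y + (4 p r - q^2):
  h(y) = y^3 - (12) y^2 - 4*(7) y + (4*(12)*(7) - (-12)^2)
       = y^3 + (-12) y^2 + (-28) y + (192).
Simplifying: h(y) = y^3 - 12*y^2 - 28*y + 192.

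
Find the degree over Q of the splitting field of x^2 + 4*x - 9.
[K:Q] = 2

The discriminant of x^2 + (4)*x + (-9) is b^2 - 4c = 16 - (-36) = 52. Since 52 is not a perfect square in Q, the polynomial is irreducible over Q. Its two roots generate a degree-2 extension, so [K:Q] = 2.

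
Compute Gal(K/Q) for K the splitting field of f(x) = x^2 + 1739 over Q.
Gal(K/Q) = Z/2Z (cyclic of order 2)

x^2 + 1739 is irreducible over Q since -1739 is not a rational square. The splitting field Q(sqrt(-1739)) has degree 2 over Q, and its unique nontrivial automorphism is sqrt(-1739) ↦ -sqrt(-1739). Hence Gal(Q(sqrt(-1739))/Q) = Z/2Z.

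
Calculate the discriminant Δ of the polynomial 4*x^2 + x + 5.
Δ = -79

For a quadratic a x^2 + b x + c the discriminant is Δ = b^2 - 4ac = (1)^2 - 4*(4)*(5) = 1 - (80) = -79.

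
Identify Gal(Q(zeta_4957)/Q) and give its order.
|Gal(Q(zeta_4957)/Q)| = phi(4957) = 4956; group ≅ (Z/4957Z)^* ≅ Z/4956Z

The n-th cyclotomic polynomial Φ_4957(x) is the minimal polynomial of zeta_4957 over Q and has degree phi(4957) = 4956. So Q(zeta_4957) is a degree-4956 Galois extension with Galois group (Z/4957Z)^*. (Z/4957Z)^* is cyclic since 4957 is an odd prime power (or 4). Hence Gal(Q(zeta_4957)/Q) ≅ Z/4956Z.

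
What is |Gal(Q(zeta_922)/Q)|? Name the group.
|Gal(Q(zeta_922)/Q)| = phi(922) = 460; group ≅ (Z/922Z)^* ≅ Z/460Z

The n-th cyclotomic polynomial Φ_922(x) is the minimal polynomial of zeta_922 over Q and has degree phi(922) = 460. So Q(zeta_922) is a degree-460 Galois extension with Galois group (Z/922Z)^*. By CRT, (Z/922Z)^* ≅ (Z/2Z)^* × (Z/461Z)^*. Each prime-power unit group is (Z/2Z)^* ≅ trivial group (order 1); (Z/461Z)^* ≅ Z/460Z. Hence Gal(Q(zeta_922)/Q) ≅ Z/460Z.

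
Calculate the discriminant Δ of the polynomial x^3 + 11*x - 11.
Δ = -8591

For a depressed cubic x^3 + p x + q the discriminant is Δ = -4 p^3 - 27 q^2 = -4*(11)^3 - 27*(-11)^2 = -5324 - 3267 = -8591.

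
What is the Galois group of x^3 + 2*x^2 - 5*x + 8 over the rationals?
Gal(K/Q) = S_3 (symmetric group of order 6)

Compute the discriminant of x^3 + (2)*x^2 + (-5)*x + (8): Δ = -2824. Since Δ is not a rational square, the Galois group is not contained in A_3; it must be the full S_3 (irreducibility of the cubic rules out anything smaller).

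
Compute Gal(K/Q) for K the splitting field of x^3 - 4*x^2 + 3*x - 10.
Gal(K/Q) = S_3 (symmetric group of order 6)

Compute the discriminant of x^3 + (-4)*x^2 + (3)*x + (-10): Δ = -3064. Since Δ is not a rational square, the Galois group is not contained in A_3; it must be the full S_3 (irreducibility of the cubic rules out anything smaller).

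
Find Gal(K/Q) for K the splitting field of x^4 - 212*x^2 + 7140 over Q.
Gal(K/Q) = V_4 (Klein four-group, Z/2Z × Z/2Z)

f factors as (x^2 - 170)(x^2 - 42), so the splitting field is K = Q(sqrt(170), sqrt(42)). The elements 170, 42, 7140 are all non-squares in Q, so sqrt(170) and sqrt(42) generate independent quadratic extensions. Thus [K:Q] = 4 and Gal(K/Q) is generated by the two order-2 automorphisms sqrt(170) ↦ -sqrt(170) and sqrt(42) ↦ -sqrt(42), giving V_4.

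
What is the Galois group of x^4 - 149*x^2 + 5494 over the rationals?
Gal(K/Q) = V_4 (Klein four-group, Z/2Z × Z/2Z)

f factors as (x^2 - 67)(x^2 - 82), so the splitting field is K = Q(sqrt(67), sqrt(82)). The elements 67, 82, 5494 are all non-squares in Q, so sqrt(67) and sqrt(82) generate independent quadratic extensions. Thus [K:Q] = 4 and Gal(K/Q) is generated by the two order-2 automorphisms sqrt(67) ↦ -sqrt(67) and sqrt(82) ↦ -sqrt(82), giving V_4.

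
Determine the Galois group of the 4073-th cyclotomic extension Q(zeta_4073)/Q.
|Gal(Q(zeta_4073)/Q)| = phi(4073) = 4072; group ≅ (Z/4073Z)^* ≅ Z/4072Z

The n-th cyclotomic polynomial Φ_4073(x) is the minimal polynomial of zeta_4073 over Q and has degree phi(4073) = 4072. So Q(zeta_4073) is a degree-4072 Galois extension with Galois group (Z/4073Z)^*. (Z/4073Z)^* is cyclic since 4073 is an odd prime power (or 4). Hence Gal(Q(zeta_4073)/Q) ≅ Z/4072Z.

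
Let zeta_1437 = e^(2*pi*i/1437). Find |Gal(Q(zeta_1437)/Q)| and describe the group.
|Gal(Q(zeta_1437)/Q)| = phi(1437) = 956; group ≅ (Z/1437Z)^* ≅ Z/2Z × Z/478Z

The n-th cyclotomic polynomial Φ_1437(x) is the minimal polynomial of zeta_1437 over Q and has degree phi(1437) = 956. So Q(zeta_1437) is a degree-956 Galois extension with Galois group (Z/1437Z)^*. By CRT, (Z/1437Z)^* ≅ (Z/3Z)^* × (Z/479Z)^*. Each prime-power unit group is (Z/3Z)^* ≅ Z/2Z; (Z/479Z)^* ≅ Z/478Z. Hence Gal(Q(zeta_1437)/Q) ≅ Z/2Z × Z/478Z.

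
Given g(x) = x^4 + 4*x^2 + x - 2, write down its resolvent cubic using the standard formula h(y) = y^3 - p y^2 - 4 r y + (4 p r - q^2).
h(y) = y^3 - 4*y^2 + 8*y - 33

Identify coefficients: p = 4, q = 1, r = -2.
Plug into h(y) = y^3 - p y^2 - 4 r y + (4 p r - q^2):
  h(y) = y^3 - (4) y^2 - 4*(-2) y + (4*(4)*(-2) - (1)^2)
       = y^3 + (-4) y^2 + (8) y + (-33).
Simplifying: h(y) = y^3 - 4*y^2 + 8*y - 33.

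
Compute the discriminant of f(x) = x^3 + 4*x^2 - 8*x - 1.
Δ = 3877

For x^3 + a x^2 + b x + c the discriminant is Δ = 18 a b c - 4 a^3 c + a^2 b^2 - 4 b^3 - 27 c^2.
Plug a = 4, b = -8, c = -1:
  18*(4)*(-8)*(-1) - 4*(4)^3*(-1) + (4)^2*(-8)^2 - 4*(-8)^3 - 27*(-1)^2
  = 576 + (256) + 1024 + (2048) + (-27)
  = 3877.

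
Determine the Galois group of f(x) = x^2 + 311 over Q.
Gal(K/Q) = Z/2Z (cyclic of order 2)

x^2 + 311 is irreducible over Q since -311 is not a rational square. The splitting field Q(sqrt(-311)) has degree 2 over Q, and its unique nontrivial automorphism is sqrt(-311) ↦ -sqrt(-311). Hence Gal(Q(sqrt(-311))/Q) = Z/2Z.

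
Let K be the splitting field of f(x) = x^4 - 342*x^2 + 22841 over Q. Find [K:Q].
[K:Q] = 4

f factors as (x^2 - 91)(x^2 - 251); the splitting field is K = Q(sqrt(91), sqrt(251)). Since 91, 251, and 22841 are all non-squares in Q, the three subfields Q(sqrt(91)), Q(sqrt(251)), Q(sqrt(22841)) are distinct degree-2 extensions, so [K:Q] = 4 (Klein four Galois group).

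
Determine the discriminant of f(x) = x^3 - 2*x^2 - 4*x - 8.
Δ = -2816

For x^3 + a x^2 + b x + c the discriminant is Δ = 18 a b c - 4 a^3 c + a^2 b^2 - 4 b^3 - 27 c^2.
Plug a = -2, b = -4, c = -8:
  18*(-2)*(-4)*(-8) - 4*(-2)^3*(-8) + (-2)^2*(-4)^2 - 4*(-4)^3 - 27*(-8)^2
  = -1152 + (-256) + 64 + (256) + (-1728)
  = -2816.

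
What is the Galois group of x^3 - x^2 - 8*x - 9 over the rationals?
Gal(K/Q) = S_3 (symmetric group of order 6)

Compute the discriminant of x^3 + (-1)*x^2 + (-8)*x + (-9): Δ = -1407. Since Δ is not a rational square, the Galois group is not contained in A_3; it must be the full S_3 (irreducibility of the cubic rules out anything smaller).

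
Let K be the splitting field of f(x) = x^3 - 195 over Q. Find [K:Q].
[K:Q] = 6

x^3 - 195 has one real root r = 195^(1/3) and two complex roots r*zeta_3, r*zeta_3^2 where zeta_3 = e^(2*pi*i/3). The splitting field is Q(r, zeta_3). [Q(r):Q] = 3 and [Q(zeta_3):Q] = 2 with gcd = 1, so [Q(r, zeta_3):Q] = 3 * 2 = 6.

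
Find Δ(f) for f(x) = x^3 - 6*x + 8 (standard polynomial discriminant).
Δ = -864

For a depressed cubic x^3 + p x + q the discriminant is Δ = -4 p^3 - 27 q^2 = -4*(-6)^3 - 27*(8)^2 = 864 - 1728 = -864.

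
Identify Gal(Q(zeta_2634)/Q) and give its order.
|Gal(Q(zeta_2634)/Q)| = phi(2634) = 876; group ≅ (Z/2634Z)^* ≅ Z/2Z × Z/438Z

The n-th cyclotomic polynomial Φ_2634(x) is the minimal polynomial of zeta_2634 over Q and has degree phi(2634) = 876. So Q(zeta_2634) is a degree-876 Galois extension with Galois group (Z/2634Z)^*. By CRT, (Z/2634Z)^* ≅ (Z/2Z)^* × (Z/3Z)^* × (Z/439Z)^*. Each prime-power unit group is (Z/2Z)^* ≅ trivial group (order 1); (Z/3Z)^* ≅ Z/2Z; (Z/439Z)^* ≅ Z/438Z. Hence Gal(Q(zeta_2634)/Q) ≅ Z/2Z × Z/438Z.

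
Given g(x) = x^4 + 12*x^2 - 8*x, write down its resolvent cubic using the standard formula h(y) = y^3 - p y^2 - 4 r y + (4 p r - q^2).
h(y) = y^3 - 12*y^2 - 64

Identify coefficients: p = 12, q = -8, r = 0.
Plug into h(y) = y^3 - p y^2 - 4 r y + (4 p r - q^2):
  h(y) = y^3 - (12) y^2 - 4*(0) y + (4*(12)*(0) - (-8)^2)
       = y^3 + (-12) y^2 + (0) y + (-64).
Simplifying: h(y) = y^3 - 12*y^2 - 64.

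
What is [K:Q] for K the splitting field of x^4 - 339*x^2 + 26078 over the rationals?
[K:Q] = 4

f factors as (x^2 - 118)(x^2 - 221); the splitting field is K = Q(sqrt(118), sqrt(221)). Since 118, 221, and 26078 are all non-squares in Q, the three subfields Q(sqrt(118)), Q(sqrt(221)), Q(sqrt(26078)) are distinct degree-2 extensions, so [K:Q] = 4 (Klein four Galois group).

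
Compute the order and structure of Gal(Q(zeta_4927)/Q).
|Gal(Q(zeta_4927)/Q)| = phi(4927) = 4536; group ≅ (Z/4927Z)^* ≅ Z/12Z × Z/378Z

The n-th cyclotomic polynomial Φ_4927(x) is the minimal polynomial of zeta_4927 over Q and has degree phi(4927) = 4536. So Q(zeta_4927) is a degree-4536 Galois extension with Galois group (Z/4927Z)^*. By CRT, (Z/4927Z)^* ≅ (Z/13Z)^* × (Z/379Z)^*. Each prime-power unit group is (Z/13Z)^* ≅ Z/12Z; (Z/379Z)^* ≅ Z/378Z. Hence Gal(Q(zeta_4927)/Q) ≅ Z/12Z × Z/378Z.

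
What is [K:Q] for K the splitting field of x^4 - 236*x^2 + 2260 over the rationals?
[K:Q] = 4

f factors as (x^2 - 10)(x^2 - 226); the splitting field is K = Q(sqrt(10), sqrt(226)). Since 10, 226, and 2260 are all non-squares in Q, the three subfields Q(sqrt(10)), Q(sqrt(226)), Q(sqrt(2260)) are distinct degree-2 extensions, so [K:Q] = 4 (Klein four Galois group).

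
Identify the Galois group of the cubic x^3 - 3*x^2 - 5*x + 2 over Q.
Gal(K/Q) = S_3 (symmetric group of order 6)

Compute the discriminant of x^3 + (-3)*x^2 + (-5)*x + (2): Δ = 1373. Since Δ is not a rational square, the Galois group is not contained in A_3; it must be the full S_3 (irreducibility of the cubic rules out anything smaller).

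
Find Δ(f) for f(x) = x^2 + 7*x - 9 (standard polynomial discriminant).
Δ = 85

For a quadratic a x^2 + b x + c the discriminant is Δ = b^2 - 4ac = (7)^2 - 4*(1)*(-9) = 49 - (-36) = 85.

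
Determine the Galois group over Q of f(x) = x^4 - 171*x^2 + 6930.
Gal(K/Q) = V_4 (Klein four-group, Z/2Z × Z/2Z)

f factors as (x^2 - 105)(x^2 - 66), so the splitting field is K = Q(sqrt(105), sqrt(66)). The elements 105, 66, 6930 are all non-squares in Q, so sqrt(105) and sqrt(66) generate independent quadratic extensions. Thus [K:Q] = 4 and Gal(K/Q) is generated by the two order-2 automorphisms sqrt(105) ↦ -sqrt(105) and sqrt(66) ↦ -sqrt(66), giving V_4.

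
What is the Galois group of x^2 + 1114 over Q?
Gal(K/Q) = Z/2Z (cyclic of order 2)

x^2 + 1114 is irreducible over Q since -1114 is not a rational square. The splitting field Q(sqrt(-1114)) has degree 2 over Q, and its unique nontrivial automorphism is sqrt(-1114) ↦ -sqrt(-1114). Hence Gal(Q(sqrt(-1114))/Q) = Z/2Z.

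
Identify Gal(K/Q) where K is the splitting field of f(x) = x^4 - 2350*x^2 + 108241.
Gal(K/Q) = Z/2Z (cyclic of order 2)

f factors as (x^2 - 2303)(x^2 - 47), so the splitting field is K = Q(sqrt(2303), sqrt(47)). The squarefree part of 2303 is 47 and the squarefree part of 47 is also 47, so sqrt(2303) and sqrt(47) are both rational multiples of sqrt(47). Hence Q(sqrt(2303)) = Q(sqrt(47)) = Q(sqrt(47)), and the splitting field collapses to a single degree-2 extension with Galois group Z/2Z.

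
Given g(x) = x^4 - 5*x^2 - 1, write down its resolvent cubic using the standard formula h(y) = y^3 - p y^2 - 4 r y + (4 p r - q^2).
h(y) = y^3 + 5*y^2 + 4*y + 20

Identify coefficients: p = -5, q = 0, r = -1.
Plug into h(y) = y^3 - p y^2 - 4 r y + (4 p r - q^2):
  h(y) = y^3 - (-5) y^2 - 4*(-1) y + (4*(-5)*(-1) - (0)^2)
       = y^3 + (5) y^2 + (4) y + (20).
Simplifying: h(y) = y^3 + 5*y^2 + 4*y + 20.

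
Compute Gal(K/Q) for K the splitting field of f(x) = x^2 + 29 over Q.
Gal(K/Q) = Z/2Z (cyclic of order 2)

x^2 + 29 is irreducible over Q since -29 is not a rational square. The splitting field Q(sqrt(-29)) has degree 2 over Q, and its unique nontrivial automorphism is sqrt(-29) ↦ -sqrt(-29). Hence Gal(Q(sqrt(-29))/Q) = Z/2Z.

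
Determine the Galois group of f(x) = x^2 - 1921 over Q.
Gal(K/Q) = Z/2Z (cyclic of order 2)

x^2 - 1921 is irreducible over Q since 1921 is not a rational square. The splitting field Q(sqrt(1921)) has degree 2 over Q, and its unique nontrivial automorphism is sqrt(1921) ↦ -sqrt(1921). Hence Gal(Q(sqrt(1921))/Q) = Z/2Z.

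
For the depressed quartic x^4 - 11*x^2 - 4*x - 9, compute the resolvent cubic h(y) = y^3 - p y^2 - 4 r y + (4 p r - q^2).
h(y) = y^3 + 11*y^2 + 36*y + 380

Identify coefficients: p = -11, q = -4, r = -9.
Plug into h(y) = y^3 - p y^2 - 4 r y + (4 p r - q^2):
  h(y) = y^3 - (-11) y^2 - 4*(-9) y + (4*(-11)*(-9) - (-4)^2)
       = y^3 + (11) y^2 + (36) y + (380).
Simplifying: h(y) = y^3 + 11*y^2 + 36*y + 380.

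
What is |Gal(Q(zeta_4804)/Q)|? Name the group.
|Gal(Q(zeta_4804)/Q)| = phi(4804) = 2400; group ≅ (Z/4804Z)^* ≅ Z/2Z × Z/1200Z

The n-th cyclotomic polynomial Φ_4804(x) is the minimal polynomial of zeta_4804 over Q and has degree phi(4804) = 2400. So Q(zeta_4804) is a degree-2400 Galois extension with Galois group (Z/4804Z)^*. By CRT, (Z/4804Z)^* ≅ (Z/4Z)^* × (Z/1201Z)^*. Each prime-power unit group is (Z/4Z)^* ≅ Z/2Z; (Z/1201Z)^* ≅ Z/1200Z. Hence Gal(Q(zeta_4804)/Q) ≅ Z/2Z × Z/1200Z.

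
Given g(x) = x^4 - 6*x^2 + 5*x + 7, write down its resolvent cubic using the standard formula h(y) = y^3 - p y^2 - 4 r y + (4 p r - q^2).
h(y) = y^3 + 6*y^2 - 28*y - 193

Identify coefficients: p = -6, q = 5, r = 7.
Plug into h(y) = y^3 - p y^2 - 4 r y + (4 p r - q^2):
  h(y) = y^3 - (-6) y^2 - 4*(7) y + (4*(-6)*(7) - (5)^2)
       = y^3 + (6) y^2 + (-28) y + (-193).
Simplifying: h(y) = y^3 + 6*y^2 - 28*y - 193.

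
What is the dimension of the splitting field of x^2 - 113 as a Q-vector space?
[K:Q] = 2

The polynomial x^2 - 113 is irreducible over Q since 113 is not a perfect square. Its splitting field is Q(sqrt(113)), which has degree 2 over Q.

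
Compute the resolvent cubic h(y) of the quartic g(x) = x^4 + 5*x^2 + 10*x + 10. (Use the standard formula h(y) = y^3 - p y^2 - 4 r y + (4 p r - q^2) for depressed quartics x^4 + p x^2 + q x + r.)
h(y) = y^3 - 5*y^2 - 40*y + 100

Identify coefficients: p = 5, q = 10, r = 10.
Plug into h(y) = y^3 - p y^2 - 4 r y + (4 p r - q^2):
  h(y) = y^3 - (5) y^2 - 4*(10) y + (4*(5)*(10) - (10)^2)
       = y^3 + (-5) y^2 + (-40) y + (100).
Simplifying: h(y) = y^3 - 5*y^2 - 40*y + 100.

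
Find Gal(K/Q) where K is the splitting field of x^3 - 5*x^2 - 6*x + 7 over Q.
Gal(K/Q) = S_3 (symmetric group of order 6)

Compute the discriminant of x^3 + (-5)*x^2 + (-6)*x + (7): Δ = 7721. Since Δ is not a rational square, the Galois group is not contained in A_3; it must be the full S_3 (irreducibility of the cubic rules out anything smaller).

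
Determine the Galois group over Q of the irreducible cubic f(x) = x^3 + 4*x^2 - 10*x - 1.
Gal(K/Q) = S_3 (symmetric group of order 6)

Compute the discriminant of x^3 + (4)*x^2 + (-10)*x + (-1): Δ = 6549. Since Δ is not a rational square, the Galois group is not contained in A_3; it must be the full S_3 (irreducibility of the cubic rules out anything smaller).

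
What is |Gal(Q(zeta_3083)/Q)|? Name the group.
|Gal(Q(zeta_3083)/Q)| = phi(3083) = 3082; group ≅ (Z/3083Z)^* ≅ Z/3082Z

The n-th cyclotomic polynomial Φ_3083(x) is the minimal polynomial of zeta_3083 over Q and has degree phi(3083) = 3082. So Q(zeta_3083) is a degree-3082 Galois extension with Galois group (Z/3083Z)^*. (Z/3083Z)^* is cyclic since 3083 is an odd prime power (or 4). Hence Gal(Q(zeta_3083)/Q) ≅ Z/3082Z.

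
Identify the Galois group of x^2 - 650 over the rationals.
Gal(K/Q) = Z/2Z (cyclic of order 2)

x^2 - 650 is irreducible over Q since 650 is not a rational square. The splitting field Q(sqrt(650)) has degree 2 over Q, and its unique nontrivial automorphism is sqrt(650) ↦ -sqrt(650). Hence Gal(Q(sqrt(650))/Q) = Z/2Z.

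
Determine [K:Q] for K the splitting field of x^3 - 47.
[K:Q] = 6

x^3 - 47 has one real root r = 47^(1/3) and two complex roots r*zeta_3, r*zeta_3^2 where zeta_3 = e^(2*pi*i/3). The splitting field is Q(r, zeta_3). [Q(r):Q] = 3 and [Q(zeta_3):Q] = 2 with gcd = 1, so [Q(r, zeta_3):Q] = 3 * 2 = 6.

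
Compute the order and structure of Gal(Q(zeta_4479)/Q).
|Gal(Q(zeta_4479)/Q)| = phi(4479) = 2984; group ≅ (Z/4479Z)^* ≅ Z/2Z × Z/1492Z

The n-th cyclotomic polynomial Φ_4479(x) is the minimal polynomial of zeta_4479 over Q and has degree phi(4479) = 2984. So Q(zeta_4479) is a degree-2984 Galois extension with Galois group (Z/4479Z)^*. By CRT, (Z/4479Z)^* ≅ (Z/3Z)^* × (Z/1493Z)^*. Each prime-power unit group is (Z/3Z)^* ≅ Z/2Z; (Z/1493Z)^* ≅ Z/1492Z. Hence Gal(Q(zeta_4479)/Q) ≅ Z/2Z × Z/1492Z.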